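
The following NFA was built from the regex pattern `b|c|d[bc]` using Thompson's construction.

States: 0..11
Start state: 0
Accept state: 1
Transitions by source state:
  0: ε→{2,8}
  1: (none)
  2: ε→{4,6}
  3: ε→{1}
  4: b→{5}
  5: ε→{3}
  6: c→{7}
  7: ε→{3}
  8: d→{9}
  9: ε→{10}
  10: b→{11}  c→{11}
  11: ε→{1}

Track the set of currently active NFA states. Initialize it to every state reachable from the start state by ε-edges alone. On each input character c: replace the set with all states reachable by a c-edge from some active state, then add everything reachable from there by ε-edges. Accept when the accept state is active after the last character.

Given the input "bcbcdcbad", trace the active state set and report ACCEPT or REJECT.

start: ε-closure({0}) = {0,2,4,6,8}
'b' @ 1: {1,3,5}  (accept∈set)
'c' @ 2: {}  — no active states
rest 'bcdcbad' ignored (set empty)
end set {} — state 1 not in

Answer: REJECT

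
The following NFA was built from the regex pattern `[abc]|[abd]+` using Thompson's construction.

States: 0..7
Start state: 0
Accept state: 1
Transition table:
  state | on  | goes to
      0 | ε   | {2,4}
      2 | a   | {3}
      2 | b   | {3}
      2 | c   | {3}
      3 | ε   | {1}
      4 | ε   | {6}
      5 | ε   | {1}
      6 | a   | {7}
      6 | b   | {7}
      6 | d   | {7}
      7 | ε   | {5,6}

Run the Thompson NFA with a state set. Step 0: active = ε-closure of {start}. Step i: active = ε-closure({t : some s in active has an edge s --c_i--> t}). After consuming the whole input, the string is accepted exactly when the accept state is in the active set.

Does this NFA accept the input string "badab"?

Answer: ACCEPT

Derivation:
S₀ = ε-closure({0}) = {0,2,4,6}
'b' @ 1: {1,3,5,6,7}  [accepting]
'a' @ 2: {1,5,6,7}  [accepting]
'd' @ 3: {1,5,6,7}  [accepting]
'a' @ 4: {1,5,6,7}  [accepting]
'b' @ 5: {1,5,6,7}  [accepting]
end set {1,5,6,7} — state 1 in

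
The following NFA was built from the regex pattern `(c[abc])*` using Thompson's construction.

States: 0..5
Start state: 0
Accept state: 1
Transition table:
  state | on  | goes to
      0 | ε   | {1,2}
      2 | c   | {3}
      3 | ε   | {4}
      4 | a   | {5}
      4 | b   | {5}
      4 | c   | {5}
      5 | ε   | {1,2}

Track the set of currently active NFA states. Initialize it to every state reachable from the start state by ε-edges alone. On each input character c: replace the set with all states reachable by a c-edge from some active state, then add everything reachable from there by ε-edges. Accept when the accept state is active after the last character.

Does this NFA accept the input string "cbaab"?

Answer: REJECT

Trace:
start: ε-closure({0}) = {0,1,2}
'c' @ 1: {3,4}
'b' @ 2: {1,2,5}  (accept∈set)
'a' @ 3: {}  — dead — no transitions
rest 'ab' ignored (set empty)
final: {}; accept 1 not in set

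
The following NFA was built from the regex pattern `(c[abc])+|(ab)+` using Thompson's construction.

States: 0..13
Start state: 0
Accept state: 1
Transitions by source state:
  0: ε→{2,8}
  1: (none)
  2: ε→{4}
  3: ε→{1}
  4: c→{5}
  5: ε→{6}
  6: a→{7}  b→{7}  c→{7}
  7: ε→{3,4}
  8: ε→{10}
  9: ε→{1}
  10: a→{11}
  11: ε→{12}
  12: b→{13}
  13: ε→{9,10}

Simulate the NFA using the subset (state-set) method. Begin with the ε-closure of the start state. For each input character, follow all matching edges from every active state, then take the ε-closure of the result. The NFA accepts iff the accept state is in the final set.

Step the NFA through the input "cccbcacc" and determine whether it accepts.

start: ε-closure({0}) = {0,2,4,8,10}
'c' @ 1: {5,6}
'c' @ 2: {1,3,4,7}  ✓accept
'c' @ 3: {5,6}
'b' @ 4: {1,3,4,7}  ✓accept
'c' @ 5: {5,6}
'a' @ 6: {1,3,4,7}  ✓accept
'c' @ 7: {5,6}
'c' @ 8: {1,3,4,7}  ✓accept
after full input: {1,3,4,7}  (accept=1 in)

Answer: ACCEPT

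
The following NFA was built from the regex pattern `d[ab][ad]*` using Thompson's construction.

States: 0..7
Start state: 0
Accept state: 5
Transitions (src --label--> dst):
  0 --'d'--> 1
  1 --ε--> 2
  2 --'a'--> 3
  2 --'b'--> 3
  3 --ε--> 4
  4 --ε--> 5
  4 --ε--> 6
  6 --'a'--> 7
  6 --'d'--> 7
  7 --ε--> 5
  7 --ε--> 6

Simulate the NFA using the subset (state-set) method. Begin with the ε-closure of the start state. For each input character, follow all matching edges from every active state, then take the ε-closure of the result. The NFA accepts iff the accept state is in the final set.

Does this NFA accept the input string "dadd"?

start: ε-closure({0}) = {0}
'd' @ 1: {1,2}
'a' @ 2: {3,4,5,6}  (accept∈set)
'd' @ 3: {5,6,7}  (accept∈set)
'd' @ 4: {5,6,7}  (accept∈set)
end set {5,6,7} — state 5 in

Answer: ACCEPT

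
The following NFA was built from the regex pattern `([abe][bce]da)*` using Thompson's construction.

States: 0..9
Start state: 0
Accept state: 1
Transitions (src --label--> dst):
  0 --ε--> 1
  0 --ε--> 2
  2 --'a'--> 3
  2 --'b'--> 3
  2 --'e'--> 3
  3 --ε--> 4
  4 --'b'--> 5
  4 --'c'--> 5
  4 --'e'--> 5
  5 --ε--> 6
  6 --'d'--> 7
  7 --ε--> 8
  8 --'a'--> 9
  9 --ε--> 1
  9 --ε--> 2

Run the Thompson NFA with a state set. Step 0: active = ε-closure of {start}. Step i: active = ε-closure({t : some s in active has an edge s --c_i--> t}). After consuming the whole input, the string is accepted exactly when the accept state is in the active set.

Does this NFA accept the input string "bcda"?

initial (ε-close {0}): {0,1,2}
'b' @ 1: {3,4}
'c' @ 2: {5,6}
'd' @ 3: {7,8}
'a' @ 4: {1,2,9}  [accepting]
end set {1,2,9} — state 1 in

Answer: ACCEPT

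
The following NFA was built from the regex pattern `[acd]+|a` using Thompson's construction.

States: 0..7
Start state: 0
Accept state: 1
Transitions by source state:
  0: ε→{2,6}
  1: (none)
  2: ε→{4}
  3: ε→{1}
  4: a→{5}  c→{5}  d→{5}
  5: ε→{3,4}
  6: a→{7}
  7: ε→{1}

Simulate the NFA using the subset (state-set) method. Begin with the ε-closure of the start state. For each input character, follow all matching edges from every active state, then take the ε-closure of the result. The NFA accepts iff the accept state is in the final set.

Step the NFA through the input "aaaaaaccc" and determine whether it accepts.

initial (ε-close {0}): {0,2,4,6}
'a' @ 1: {1,3,4,5,7}  ✓accept
'a' @ 2: {1,3,4,5}  ✓accept
'a' @ 3: {1,3,4,5}  ✓accept
'a' @ 4: {1,3,4,5}  ✓accept
'a' @ 5: {1,3,4,5}  ✓accept
'a' @ 6: {1,3,4,5}  ✓accept
'c' @ 7: {1,3,4,5}  ✓accept
'c' @ 8: {1,3,4,5}  ✓accept
'c' @ 9: {1,3,4,5}  ✓accept
after full input: {1,3,4,5}  (accept=1 in)

Answer: ACCEPT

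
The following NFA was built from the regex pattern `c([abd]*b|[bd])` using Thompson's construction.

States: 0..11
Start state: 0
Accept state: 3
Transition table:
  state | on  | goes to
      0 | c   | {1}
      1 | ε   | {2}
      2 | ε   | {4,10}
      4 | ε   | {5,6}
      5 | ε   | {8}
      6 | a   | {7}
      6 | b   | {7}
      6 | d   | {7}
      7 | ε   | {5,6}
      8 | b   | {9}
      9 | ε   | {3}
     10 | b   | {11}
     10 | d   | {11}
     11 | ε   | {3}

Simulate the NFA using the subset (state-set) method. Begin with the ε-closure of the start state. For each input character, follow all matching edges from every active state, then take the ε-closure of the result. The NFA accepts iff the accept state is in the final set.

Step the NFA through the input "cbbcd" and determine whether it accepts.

initial (ε-close {0}): {0}
'c' @ 1: {1,2,4,5,6,8,10}
'b' @ 2: {3,5,6,7,8,9,11}  (accept∈set)
'b' @ 3: {3,5,6,7,8,9}  (accept∈set)
'c' @ 4: {}  — state set empty
rest 'd' ignored (set empty)
final: {}; accept 3 not in set

Answer: REJECT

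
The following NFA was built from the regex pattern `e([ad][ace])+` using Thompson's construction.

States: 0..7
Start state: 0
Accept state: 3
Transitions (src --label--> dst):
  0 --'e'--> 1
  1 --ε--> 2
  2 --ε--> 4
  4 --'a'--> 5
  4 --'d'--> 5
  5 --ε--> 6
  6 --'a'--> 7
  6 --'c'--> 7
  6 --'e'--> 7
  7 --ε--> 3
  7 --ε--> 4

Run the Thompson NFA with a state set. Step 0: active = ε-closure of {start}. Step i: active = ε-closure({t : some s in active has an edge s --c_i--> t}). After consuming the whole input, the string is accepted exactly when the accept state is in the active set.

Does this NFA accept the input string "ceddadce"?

initial (ε-close {0}): {0}
'c' @ 1: {}  — dead — no transitions
rest 'eddadce' ignored (set empty)
after full input: {}  (accept=3 not in)

Answer: REJECT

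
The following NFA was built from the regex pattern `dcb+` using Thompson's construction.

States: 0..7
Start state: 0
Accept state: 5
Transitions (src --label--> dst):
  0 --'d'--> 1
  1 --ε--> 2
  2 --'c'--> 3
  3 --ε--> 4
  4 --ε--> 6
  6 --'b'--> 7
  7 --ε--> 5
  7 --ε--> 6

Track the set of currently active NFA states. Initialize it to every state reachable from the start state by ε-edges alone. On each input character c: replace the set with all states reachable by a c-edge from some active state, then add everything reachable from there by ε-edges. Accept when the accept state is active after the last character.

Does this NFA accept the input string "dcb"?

initial (ε-close {0}): {0}
'd' @ 1: {1,2}
'c' @ 2: {3,4,6}
'b' @ 3: {5,6,7}  [accepting]
after full input: {5,6,7}  (accept=5 in)

Answer: ACCEPT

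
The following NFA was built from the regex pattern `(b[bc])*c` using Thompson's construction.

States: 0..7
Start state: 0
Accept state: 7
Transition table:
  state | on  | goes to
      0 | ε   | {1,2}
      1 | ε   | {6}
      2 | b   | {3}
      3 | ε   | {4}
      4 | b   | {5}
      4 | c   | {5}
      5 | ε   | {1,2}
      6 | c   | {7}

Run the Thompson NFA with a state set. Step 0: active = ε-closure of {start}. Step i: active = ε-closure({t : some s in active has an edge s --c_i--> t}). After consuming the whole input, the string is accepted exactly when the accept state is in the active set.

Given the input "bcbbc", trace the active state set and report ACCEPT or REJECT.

S₀ = ε-closure({0}) = {0,1,2,6}
'b' @ 1: {3,4}
'c' @ 2: {1,2,5,6}
'b' @ 3: {3,4}
'b' @ 4: {1,2,5,6}
'c' @ 5: {7}  (accept∈set)
after full input: {7}  (accept=7 in)

Answer: ACCEPT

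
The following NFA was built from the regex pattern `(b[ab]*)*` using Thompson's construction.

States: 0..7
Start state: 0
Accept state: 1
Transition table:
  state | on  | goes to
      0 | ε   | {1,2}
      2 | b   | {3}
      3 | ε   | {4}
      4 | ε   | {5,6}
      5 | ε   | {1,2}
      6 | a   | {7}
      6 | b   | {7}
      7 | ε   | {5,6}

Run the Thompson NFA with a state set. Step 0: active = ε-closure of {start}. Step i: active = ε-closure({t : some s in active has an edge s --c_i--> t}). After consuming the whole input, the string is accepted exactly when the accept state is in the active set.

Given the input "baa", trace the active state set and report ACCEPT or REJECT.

Answer: ACCEPT

Derivation:
initial (ε-close {0}): {0,1,2}
'b' @ 1: {1,2,3,4,5,6}  (accept∈set)
'a' @ 2: {1,2,5,6,7}  (accept∈set)
'a' @ 3: {1,2,5,6,7}  (accept∈set)
after full input: {1,2,5,6,7}  (accept=1 in)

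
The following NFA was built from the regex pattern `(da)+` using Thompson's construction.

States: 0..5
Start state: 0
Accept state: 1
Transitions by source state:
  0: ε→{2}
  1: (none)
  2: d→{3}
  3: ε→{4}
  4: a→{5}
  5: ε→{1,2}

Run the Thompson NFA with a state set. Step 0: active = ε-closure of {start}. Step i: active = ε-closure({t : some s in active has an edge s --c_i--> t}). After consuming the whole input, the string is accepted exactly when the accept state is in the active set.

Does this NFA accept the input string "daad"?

initial (ε-close {0}): {0,2}
'd' @ 1: {3,4}
'a' @ 2: {1,2,5}  [accepting]
'a' @ 3: {}  — dead — no transitions
rest 'd' ignored (set empty)
after full input: {}  (accept=1 not in)

Answer: REJECT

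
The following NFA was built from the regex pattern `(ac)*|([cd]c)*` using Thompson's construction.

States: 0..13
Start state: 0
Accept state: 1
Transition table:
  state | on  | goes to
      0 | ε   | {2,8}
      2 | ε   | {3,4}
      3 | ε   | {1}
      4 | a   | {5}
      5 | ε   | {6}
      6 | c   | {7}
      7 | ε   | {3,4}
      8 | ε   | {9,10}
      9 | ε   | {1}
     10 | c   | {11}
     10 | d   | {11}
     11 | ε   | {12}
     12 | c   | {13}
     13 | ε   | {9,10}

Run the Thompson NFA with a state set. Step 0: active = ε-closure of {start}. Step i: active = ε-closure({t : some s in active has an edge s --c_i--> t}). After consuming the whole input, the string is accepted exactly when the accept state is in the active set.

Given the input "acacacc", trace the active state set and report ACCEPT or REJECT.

Answer: REJECT

Steps:
S₀ = ε-closure({0}) = {0,1,2,3,4,8,9,10}
'a' @ 1: {5,6}
'c' @ 2: {1,3,4,7}  ✓accept
'a' @ 3: {5,6}
'c' @ 4: {1,3,4,7}  ✓accept
'a' @ 5: {5,6}
'c' @ 6: {1,3,4,7}  ✓accept
'c' @ 7: {}  — dead — no transitions
after full input: {}  (accept=1 not in)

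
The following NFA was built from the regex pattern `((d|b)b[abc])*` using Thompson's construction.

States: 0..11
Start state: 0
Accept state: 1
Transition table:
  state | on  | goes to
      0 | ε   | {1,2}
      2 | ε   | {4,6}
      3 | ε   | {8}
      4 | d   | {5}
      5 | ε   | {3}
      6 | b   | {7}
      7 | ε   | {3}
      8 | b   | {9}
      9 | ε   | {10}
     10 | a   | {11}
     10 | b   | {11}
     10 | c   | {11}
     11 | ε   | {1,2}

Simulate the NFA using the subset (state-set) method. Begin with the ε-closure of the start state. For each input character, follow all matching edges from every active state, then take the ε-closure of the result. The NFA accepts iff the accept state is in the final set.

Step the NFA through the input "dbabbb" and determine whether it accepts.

Answer: ACCEPT

Trace:
S₀ = ε-closure({0}) = {0,1,2,4,6}
'd' @ 1: {3,5,8}
'b' @ 2: {9,10}
'a' @ 3: {1,2,4,6,11}  [accepting]
'b' @ 4: {3,7,8}
'b' @ 5: {9,10}
'b' @ 6: {1,2,4,6,11}  [accepting]
final: {1,2,4,6,11}; accept 1 in set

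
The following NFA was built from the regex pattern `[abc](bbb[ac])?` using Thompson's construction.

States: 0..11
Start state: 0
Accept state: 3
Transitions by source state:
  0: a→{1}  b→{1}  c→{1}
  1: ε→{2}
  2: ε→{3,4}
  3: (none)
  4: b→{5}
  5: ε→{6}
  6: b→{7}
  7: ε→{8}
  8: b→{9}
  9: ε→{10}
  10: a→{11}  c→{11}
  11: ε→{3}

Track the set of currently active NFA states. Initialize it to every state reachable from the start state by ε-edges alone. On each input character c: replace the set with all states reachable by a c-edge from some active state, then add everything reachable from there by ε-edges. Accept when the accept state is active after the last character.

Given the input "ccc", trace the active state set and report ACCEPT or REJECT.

S₀ = ε-closure({0}) = {0}
'c' @ 1: {1,2,3,4}  (accept∈set)
'c' @ 2: {}  — no active states
rest 'c' ignored (set empty)
after full input: {}  (accept=3 not in)

Answer: REJECT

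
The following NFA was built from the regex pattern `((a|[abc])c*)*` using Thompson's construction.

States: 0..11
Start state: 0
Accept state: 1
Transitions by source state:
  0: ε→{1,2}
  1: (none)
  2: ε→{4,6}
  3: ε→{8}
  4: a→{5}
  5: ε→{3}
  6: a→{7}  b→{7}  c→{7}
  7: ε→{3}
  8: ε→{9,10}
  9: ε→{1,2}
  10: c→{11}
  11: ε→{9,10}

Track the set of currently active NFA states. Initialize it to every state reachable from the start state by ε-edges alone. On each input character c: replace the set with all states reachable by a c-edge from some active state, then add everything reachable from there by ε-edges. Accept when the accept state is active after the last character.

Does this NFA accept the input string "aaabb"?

start: ε-closure({0}) = {0,1,2,4,6}
'a' @ 1: {1,2,3,4,5,6,7,8,9,10}  (accept∈set)
'a' @ 2: {1,2,3,4,5,6,7,8,9,10}  (accept∈set)
'a' @ 3: {1,2,3,4,5,6,7,8,9,10}  (accept∈set)
'b' @ 4: {1,2,3,4,6,7,8,9,10}  (accept∈set)
'b' @ 5: {1,2,3,4,6,7,8,9,10}  (accept∈set)
final: {1,2,3,4,6,7,8,9,10}; accept 1 in set

Answer: ACCEPT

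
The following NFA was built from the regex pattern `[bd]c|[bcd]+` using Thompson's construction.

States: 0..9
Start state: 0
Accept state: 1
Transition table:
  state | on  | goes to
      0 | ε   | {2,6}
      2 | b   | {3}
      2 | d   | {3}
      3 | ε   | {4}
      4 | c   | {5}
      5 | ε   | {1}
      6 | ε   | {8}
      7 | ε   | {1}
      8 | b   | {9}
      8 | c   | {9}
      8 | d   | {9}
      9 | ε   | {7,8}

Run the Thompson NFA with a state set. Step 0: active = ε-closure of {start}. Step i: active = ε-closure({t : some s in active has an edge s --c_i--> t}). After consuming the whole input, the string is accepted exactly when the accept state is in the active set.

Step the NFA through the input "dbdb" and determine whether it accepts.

start: ε-closure({0}) = {0,2,6,8}
'd' @ 1: {1,3,4,7,8,9}  [accepting]
'b' @ 2: {1,7,8,9}  [accepting]
'd' @ 3: {1,7,8,9}  [accepting]
'b' @ 4: {1,7,8,9}  [accepting]
end set {1,7,8,9} — state 1 in

Answer: ACCEPT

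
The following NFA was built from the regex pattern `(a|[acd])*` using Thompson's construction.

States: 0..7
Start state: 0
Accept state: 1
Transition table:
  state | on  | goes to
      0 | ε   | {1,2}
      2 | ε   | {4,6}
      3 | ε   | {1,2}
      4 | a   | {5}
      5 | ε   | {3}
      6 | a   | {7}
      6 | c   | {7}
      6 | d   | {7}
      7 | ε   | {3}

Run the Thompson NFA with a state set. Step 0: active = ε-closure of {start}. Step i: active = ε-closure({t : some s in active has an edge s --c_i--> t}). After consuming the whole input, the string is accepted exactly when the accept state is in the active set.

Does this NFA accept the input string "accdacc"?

Answer: ACCEPT

Derivation:
initial (ε-close {0}): {0,1,2,4,6}
'a' @ 1: {1,2,3,4,5,6,7}  ✓accept
'c' @ 2: {1,2,3,4,6,7}  ✓accept
'c' @ 3: {1,2,3,4,6,7}  ✓accept
'd' @ 4: {1,2,3,4,6,7}  ✓accept
'a' @ 5: {1,2,3,4,5,6,7}  ✓accept
'c' @ 6: {1,2,3,4,6,7}  ✓accept
'c' @ 7: {1,2,3,4,6,7}  ✓accept
end set {1,2,3,4,6,7} — state 1 in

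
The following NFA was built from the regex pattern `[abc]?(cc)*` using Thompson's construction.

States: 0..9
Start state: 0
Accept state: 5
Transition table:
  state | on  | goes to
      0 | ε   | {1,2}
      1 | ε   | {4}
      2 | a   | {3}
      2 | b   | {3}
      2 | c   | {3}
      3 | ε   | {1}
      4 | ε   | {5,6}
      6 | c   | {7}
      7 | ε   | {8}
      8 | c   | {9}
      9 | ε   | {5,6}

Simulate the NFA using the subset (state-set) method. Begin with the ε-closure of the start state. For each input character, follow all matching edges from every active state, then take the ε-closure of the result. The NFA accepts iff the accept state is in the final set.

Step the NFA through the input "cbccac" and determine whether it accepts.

Answer: REJECT

Trace:
S₀ = ε-closure({0}) = {0,1,2,4,5,6}
'c' @ 1: {1,3,4,5,6,7,8}  [accepting]
'b' @ 2: {}  — no active states
rest 'ccac' ignored (set empty)
end set {} — state 5 not in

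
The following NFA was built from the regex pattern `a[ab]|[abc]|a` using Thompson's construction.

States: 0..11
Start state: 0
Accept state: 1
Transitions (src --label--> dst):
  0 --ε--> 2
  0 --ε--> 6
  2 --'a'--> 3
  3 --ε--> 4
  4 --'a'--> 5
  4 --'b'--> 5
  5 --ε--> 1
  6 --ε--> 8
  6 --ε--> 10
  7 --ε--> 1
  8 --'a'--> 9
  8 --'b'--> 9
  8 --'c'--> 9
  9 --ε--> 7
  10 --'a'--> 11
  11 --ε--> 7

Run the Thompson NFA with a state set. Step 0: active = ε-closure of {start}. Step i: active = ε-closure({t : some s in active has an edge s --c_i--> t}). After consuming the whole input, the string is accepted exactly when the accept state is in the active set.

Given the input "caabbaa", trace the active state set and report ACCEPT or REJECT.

Answer: REJECT

Steps:
S₀ = ε-closure({0}) = {0,2,6,8,10}
'c' @ 1: {1,7,9}  (accept∈set)
'a' @ 2: {}  — state set empty
rest 'abbaa' ignored (set empty)
end set {} — state 1 not in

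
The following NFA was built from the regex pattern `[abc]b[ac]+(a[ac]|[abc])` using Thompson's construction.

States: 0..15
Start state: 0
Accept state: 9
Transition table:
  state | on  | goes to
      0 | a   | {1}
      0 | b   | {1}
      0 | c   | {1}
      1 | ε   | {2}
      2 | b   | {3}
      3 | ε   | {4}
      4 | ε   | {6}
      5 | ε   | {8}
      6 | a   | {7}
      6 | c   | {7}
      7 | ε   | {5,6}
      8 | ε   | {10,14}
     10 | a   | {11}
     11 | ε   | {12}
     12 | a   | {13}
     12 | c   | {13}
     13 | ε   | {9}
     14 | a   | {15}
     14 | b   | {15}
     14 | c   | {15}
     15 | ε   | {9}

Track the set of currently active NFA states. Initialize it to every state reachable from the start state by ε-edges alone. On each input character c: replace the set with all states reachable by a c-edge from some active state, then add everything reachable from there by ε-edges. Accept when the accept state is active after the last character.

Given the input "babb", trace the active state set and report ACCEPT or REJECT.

initial (ε-close {0}): {0}
'b' @ 1: {1,2}
'a' @ 2: {}  — state set empty
rest 'bb' ignored (set empty)
final: {}; accept 9 not in set

Answer: REJECT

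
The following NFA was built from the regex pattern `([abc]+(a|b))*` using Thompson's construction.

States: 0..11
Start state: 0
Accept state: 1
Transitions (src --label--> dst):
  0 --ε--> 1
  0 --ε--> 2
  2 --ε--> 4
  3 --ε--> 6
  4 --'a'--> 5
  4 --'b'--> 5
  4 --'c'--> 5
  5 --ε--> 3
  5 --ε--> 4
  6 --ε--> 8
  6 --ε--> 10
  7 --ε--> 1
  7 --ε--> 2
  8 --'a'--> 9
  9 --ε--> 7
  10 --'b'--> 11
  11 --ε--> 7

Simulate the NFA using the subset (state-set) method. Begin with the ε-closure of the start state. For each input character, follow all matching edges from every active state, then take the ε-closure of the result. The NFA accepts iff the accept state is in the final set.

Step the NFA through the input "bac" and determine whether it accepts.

initial (ε-close {0}): {0,1,2,4}
'b' @ 1: {3,4,5,6,8,10}
'a' @ 2: {1,2,3,4,5,6,7,8,9,10}  (accept∈set)
'c' @ 3: {3,4,5,6,8,10}
final: {3,4,5,6,8,10}; accept 1 not in set

Answer: REJECT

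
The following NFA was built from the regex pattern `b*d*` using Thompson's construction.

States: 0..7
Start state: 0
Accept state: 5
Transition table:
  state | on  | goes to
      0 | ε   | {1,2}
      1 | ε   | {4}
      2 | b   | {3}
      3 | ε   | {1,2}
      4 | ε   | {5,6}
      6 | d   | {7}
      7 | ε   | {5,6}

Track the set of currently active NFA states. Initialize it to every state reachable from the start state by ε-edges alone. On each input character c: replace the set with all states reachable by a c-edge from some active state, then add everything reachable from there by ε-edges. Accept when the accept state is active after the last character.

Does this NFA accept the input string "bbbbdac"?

Answer: REJECT

Derivation:
S₀ = ε-closure({0}) = {0,1,2,4,5,6}
'b' @ 1: {1,2,3,4,5,6}  ✓accept
'b' @ 2: {1,2,3,4,5,6}  ✓accept
'b' @ 3: {1,2,3,4,5,6}  ✓accept
'b' @ 4: {1,2,3,4,5,6}  ✓accept
'd' @ 5: {5,6,7}  ✓accept
'a' @ 6: {}  — no active states
rest 'c' ignored (set empty)
final: {}; accept 5 not in set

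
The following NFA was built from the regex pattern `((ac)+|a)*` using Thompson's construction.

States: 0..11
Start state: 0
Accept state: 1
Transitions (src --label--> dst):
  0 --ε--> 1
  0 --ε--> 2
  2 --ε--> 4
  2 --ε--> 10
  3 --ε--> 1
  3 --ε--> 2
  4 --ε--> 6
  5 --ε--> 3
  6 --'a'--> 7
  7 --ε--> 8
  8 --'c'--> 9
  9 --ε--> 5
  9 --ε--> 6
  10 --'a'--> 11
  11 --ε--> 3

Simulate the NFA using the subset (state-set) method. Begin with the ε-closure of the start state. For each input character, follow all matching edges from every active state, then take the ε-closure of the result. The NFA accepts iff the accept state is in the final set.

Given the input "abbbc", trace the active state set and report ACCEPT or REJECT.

Answer: REJECT

Trace:
start: ε-closure({0}) = {0,1,2,4,6,10}
'a' @ 1: {1,2,3,4,6,7,8,10,11}  [accepting]
'b' @ 2: {}  — state set empty
rest 'bbc' ignored (set empty)
end set {} — state 1 not in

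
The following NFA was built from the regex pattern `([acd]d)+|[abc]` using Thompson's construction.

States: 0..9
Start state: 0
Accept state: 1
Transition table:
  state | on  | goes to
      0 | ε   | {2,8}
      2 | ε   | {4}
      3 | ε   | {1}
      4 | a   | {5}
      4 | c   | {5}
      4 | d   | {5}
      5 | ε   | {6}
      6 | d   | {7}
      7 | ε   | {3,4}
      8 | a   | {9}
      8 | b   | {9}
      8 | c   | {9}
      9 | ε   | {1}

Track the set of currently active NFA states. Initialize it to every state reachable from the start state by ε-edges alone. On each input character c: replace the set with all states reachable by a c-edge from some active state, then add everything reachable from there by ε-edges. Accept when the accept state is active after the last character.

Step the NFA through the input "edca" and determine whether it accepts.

Answer: REJECT

Derivation:
S₀ = ε-closure({0}) = {0,2,4,8}
'e' @ 1: {}  — no active states
rest 'dca' ignored (set empty)
end set {} — state 1 not in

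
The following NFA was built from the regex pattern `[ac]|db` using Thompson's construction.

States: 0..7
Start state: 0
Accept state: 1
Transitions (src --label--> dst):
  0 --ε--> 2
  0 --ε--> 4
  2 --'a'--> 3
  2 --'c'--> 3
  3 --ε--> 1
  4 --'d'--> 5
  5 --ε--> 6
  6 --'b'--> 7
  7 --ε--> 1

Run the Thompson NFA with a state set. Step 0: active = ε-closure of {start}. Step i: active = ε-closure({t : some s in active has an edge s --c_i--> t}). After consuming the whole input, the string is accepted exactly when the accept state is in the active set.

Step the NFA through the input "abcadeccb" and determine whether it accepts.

Answer: REJECT

Derivation:
initial (ε-close {0}): {0,2,4}
'a' @ 1: {1,3}  ✓accept
'b' @ 2: {}  — state set empty
rest 'cadeccb' ignored (set empty)
after full input: {}  (accept=1 not in)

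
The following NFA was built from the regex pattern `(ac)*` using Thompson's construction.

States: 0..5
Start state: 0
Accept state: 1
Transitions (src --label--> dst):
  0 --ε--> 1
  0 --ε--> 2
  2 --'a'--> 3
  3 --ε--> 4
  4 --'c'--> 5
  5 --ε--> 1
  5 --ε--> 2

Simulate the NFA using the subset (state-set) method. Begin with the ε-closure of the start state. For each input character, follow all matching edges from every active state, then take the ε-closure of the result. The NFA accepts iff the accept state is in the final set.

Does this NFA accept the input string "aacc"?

Answer: REJECT

Trace:
S₀ = ε-closure({0}) = {0,1,2}
'a' @ 1: {3,4}
'a' @ 2: {}  — no active states
rest 'cc' ignored (set empty)
after full input: {}  (accept=1 not in)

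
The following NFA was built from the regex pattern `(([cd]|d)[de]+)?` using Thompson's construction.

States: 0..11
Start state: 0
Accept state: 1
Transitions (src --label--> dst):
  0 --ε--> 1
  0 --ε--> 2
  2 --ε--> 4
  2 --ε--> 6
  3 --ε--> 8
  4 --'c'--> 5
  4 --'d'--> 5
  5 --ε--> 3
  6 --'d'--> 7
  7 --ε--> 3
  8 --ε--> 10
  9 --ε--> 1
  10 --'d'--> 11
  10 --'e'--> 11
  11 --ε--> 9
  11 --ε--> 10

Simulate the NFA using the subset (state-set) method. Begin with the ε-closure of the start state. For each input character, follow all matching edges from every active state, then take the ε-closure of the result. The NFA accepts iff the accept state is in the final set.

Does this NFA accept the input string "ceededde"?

Answer: ACCEPT

Steps:
initial (ε-close {0}): {0,1,2,4,6}
'c' @ 1: {3,5,8,10}
'e' @ 2: {1,9,10,11}  [accepting]
'e' @ 3: {1,9,10,11}  [accepting]
'd' @ 4: {1,9,10,11}  [accepting]
'e' @ 5: {1,9,10,11}  [accepting]
'd' @ 6: {1,9,10,11}  [accepting]
'd' @ 7: {1,9,10,11}  [accepting]
'e' @ 8: {1,9,10,11}  [accepting]
final: {1,9,10,11}; accept 1 in set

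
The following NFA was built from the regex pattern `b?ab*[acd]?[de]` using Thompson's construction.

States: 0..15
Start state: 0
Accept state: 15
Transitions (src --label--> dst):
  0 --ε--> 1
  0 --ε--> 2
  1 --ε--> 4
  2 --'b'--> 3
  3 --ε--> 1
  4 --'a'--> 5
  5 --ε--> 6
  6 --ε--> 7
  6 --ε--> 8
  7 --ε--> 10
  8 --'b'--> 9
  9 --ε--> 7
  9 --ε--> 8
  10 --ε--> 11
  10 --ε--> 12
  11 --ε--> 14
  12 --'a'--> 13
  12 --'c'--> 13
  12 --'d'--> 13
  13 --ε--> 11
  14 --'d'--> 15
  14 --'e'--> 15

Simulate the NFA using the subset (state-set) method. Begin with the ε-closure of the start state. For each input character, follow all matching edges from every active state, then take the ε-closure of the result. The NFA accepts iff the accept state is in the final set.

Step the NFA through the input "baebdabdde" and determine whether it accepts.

S₀ = ε-closure({0}) = {0,1,2,4}
'b' @ 1: {1,3,4}
'a' @ 2: {5,6,7,8,10,11,12,14}
'e' @ 3: {15}  (accept∈set)
'b' @ 4: {}  — dead — no transitions
rest 'dabdde' ignored (set empty)
final: {}; accept 15 not in set

Answer: REJECT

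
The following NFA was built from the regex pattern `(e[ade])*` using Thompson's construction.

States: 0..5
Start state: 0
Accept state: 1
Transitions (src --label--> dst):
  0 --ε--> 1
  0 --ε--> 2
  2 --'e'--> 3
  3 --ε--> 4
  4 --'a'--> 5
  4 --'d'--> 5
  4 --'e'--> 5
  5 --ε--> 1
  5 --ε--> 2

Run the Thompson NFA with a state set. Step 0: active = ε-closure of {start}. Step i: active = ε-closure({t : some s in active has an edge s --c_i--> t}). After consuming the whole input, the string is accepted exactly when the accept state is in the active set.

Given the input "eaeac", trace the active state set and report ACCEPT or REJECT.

Answer: REJECT

Derivation:
initial (ε-close {0}): {0,1,2}
'e' @ 1: {3,4}
'a' @ 2: {1,2,5}  [accepting]
'e' @ 3: {3,4}
'a' @ 4: {1,2,5}  [accepting]
'c' @ 5: {}  — state set empty
end set {} — state 1 not in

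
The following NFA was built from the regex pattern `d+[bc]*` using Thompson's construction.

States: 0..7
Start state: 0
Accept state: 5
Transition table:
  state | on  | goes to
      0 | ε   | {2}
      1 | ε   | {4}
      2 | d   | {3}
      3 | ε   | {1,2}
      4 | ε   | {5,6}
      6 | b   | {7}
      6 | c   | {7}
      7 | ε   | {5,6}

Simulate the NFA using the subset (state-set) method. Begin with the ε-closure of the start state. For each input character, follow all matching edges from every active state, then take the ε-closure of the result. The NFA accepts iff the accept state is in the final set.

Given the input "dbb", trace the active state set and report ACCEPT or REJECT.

start: ε-closure({0}) = {0,2}
'd' @ 1: {1,2,3,4,5,6}  ✓accept
'b' @ 2: {5,6,7}  ✓accept
'b' @ 3: {5,6,7}  ✓accept
final: {5,6,7}; accept 5 in set

Answer: ACCEPT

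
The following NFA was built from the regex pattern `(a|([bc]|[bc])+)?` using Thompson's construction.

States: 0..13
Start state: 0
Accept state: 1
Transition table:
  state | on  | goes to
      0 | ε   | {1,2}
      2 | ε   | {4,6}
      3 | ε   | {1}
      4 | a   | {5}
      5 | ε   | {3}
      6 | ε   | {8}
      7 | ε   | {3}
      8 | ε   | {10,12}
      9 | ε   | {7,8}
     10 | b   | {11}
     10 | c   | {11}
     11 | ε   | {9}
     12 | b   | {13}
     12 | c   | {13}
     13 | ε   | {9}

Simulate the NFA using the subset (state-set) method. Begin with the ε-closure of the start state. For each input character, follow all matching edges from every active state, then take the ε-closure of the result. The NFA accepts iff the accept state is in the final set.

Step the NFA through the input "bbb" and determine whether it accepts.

Answer: ACCEPT

Steps:
start: ε-closure({0}) = {0,1,2,4,6,8,10,12}
'b' @ 1: {1,3,7,8,9,10,11,12,13}  ✓accept
'b' @ 2: {1,3,7,8,9,10,11,12,13}  ✓accept
'b' @ 3: {1,3,7,8,9,10,11,12,13}  ✓accept
end set {1,3,7,8,9,10,11,12,13} — state 1 in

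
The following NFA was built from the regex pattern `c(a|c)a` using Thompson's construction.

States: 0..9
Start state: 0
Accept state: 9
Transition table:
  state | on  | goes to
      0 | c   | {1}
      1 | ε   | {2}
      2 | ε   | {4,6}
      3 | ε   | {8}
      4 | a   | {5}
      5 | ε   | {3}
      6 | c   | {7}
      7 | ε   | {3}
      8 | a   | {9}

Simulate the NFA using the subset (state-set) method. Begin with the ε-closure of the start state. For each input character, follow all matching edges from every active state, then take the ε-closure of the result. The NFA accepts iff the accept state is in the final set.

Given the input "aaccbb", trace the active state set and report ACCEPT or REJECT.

Answer: REJECT

Steps:
S₀ = ε-closure({0}) = {0}
'a' @ 1: {}  — no active states
rest 'accbb' ignored (set empty)
end set {} — state 9 not in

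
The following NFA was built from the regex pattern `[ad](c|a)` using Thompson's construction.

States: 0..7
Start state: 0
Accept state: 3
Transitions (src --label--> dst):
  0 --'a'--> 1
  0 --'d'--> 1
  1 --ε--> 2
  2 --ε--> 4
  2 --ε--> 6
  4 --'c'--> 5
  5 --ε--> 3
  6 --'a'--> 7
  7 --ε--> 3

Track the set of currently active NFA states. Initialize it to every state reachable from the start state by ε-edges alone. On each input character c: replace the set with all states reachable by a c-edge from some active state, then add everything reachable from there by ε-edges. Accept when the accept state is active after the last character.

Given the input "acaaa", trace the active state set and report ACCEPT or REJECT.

Answer: REJECT

Trace:
initial (ε-close {0}): {0}
'a' @ 1: {1,2,4,6}
'c' @ 2: {3,5}  ✓accept
'a' @ 3: {}  — no active states
rest 'aa' ignored (set empty)
final: {}; accept 3 not in set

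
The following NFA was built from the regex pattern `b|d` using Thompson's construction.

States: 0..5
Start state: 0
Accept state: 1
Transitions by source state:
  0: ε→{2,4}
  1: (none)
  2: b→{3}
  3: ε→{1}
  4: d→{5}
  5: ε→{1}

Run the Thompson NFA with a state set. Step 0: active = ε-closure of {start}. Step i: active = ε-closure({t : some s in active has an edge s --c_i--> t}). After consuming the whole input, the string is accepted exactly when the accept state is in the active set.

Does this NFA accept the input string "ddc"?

Answer: REJECT

Steps:
start: ε-closure({0}) = {0,2,4}
'd' @ 1: {1,5}  [accepting]
'd' @ 2: {}  — no active states
rest 'c' ignored (set empty)
end set {} — state 1 not in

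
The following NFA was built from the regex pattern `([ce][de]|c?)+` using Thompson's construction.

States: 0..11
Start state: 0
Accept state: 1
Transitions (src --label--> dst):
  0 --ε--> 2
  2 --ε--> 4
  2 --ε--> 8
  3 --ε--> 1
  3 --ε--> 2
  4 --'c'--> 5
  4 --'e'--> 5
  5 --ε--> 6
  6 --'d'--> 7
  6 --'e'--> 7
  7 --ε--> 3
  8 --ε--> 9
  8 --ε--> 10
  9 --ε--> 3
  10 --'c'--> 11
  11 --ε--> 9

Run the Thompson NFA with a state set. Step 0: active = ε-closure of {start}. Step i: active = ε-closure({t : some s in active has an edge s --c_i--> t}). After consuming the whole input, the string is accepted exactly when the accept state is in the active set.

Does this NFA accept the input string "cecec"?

Answer: ACCEPT

Steps:
start: ε-closure({0}) = {0,1,2,3,4,8,9,10}
'c' @ 1: {1,2,3,4,5,6,8,9,10,11}  (accept∈set)
'e' @ 2: {1,2,3,4,5,6,7,8,9,10}  (accept∈set)
'c' @ 3: {1,2,3,4,5,6,8,9,10,11}  (accept∈set)
'e' @ 4: {1,2,3,4,5,6,7,8,9,10}  (accept∈set)
'c' @ 5: {1,2,3,4,5,6,8,9,10,11}  (accept∈set)
final: {1,2,3,4,5,6,8,9,10,11}; accept 1 in set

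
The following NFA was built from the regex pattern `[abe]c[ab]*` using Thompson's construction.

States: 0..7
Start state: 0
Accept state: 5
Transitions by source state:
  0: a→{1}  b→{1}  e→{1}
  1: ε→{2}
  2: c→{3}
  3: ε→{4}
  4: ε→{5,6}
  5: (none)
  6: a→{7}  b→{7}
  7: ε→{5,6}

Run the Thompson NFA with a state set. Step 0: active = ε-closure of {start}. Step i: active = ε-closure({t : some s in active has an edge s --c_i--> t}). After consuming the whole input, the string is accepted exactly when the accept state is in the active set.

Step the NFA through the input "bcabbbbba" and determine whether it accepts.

Answer: ACCEPT

Derivation:
S₀ = ε-closure({0}) = {0}
'b' @ 1: {1,2}
'c' @ 2: {3,4,5,6}  [accepting]
'a' @ 3: {5,6,7}  [accepting]
'b' @ 4: {5,6,7}  [accepting]
'b' @ 5: {5,6,7}  [accepting]
'b' @ 6: {5,6,7}  [accepting]
'b' @ 7: {5,6,7}  [accepting]
'b' @ 8: {5,6,7}  [accepting]
'a' @ 9: {5,6,7}  [accepting]
end set {5,6,7} — state 5 in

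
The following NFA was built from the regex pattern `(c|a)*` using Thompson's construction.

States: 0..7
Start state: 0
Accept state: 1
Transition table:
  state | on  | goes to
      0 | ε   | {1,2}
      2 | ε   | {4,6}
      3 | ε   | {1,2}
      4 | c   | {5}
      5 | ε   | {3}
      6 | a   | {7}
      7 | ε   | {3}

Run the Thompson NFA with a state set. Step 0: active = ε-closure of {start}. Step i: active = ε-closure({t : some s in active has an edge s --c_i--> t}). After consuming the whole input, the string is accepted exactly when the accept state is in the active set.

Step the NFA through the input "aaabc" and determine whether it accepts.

Answer: REJECT

Trace:
initial (ε-close {0}): {0,1,2,4,6}
'a' @ 1: {1,2,3,4,6,7}  [accepting]
'a' @ 2: {1,2,3,4,6,7}  [accepting]
'a' @ 3: {1,2,3,4,6,7}  [accepting]
'b' @ 4: {}  — state set empty
rest 'c' ignored (set empty)
end set {} — state 1 not in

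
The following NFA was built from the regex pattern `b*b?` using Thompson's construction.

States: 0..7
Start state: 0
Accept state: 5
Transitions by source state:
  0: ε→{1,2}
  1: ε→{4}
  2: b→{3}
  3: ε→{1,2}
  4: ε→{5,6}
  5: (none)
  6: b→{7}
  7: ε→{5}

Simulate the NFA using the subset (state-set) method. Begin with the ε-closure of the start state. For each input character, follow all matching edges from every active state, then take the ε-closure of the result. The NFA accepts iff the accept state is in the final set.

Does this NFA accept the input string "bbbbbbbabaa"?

Answer: REJECT

Steps:
S₀ = ε-closure({0}) = {0,1,2,4,5,6}
'b' @ 1: {1,2,3,4,5,6,7}  [accepting]
'b' @ 2: {1,2,3,4,5,6,7}  [accepting]
'b' @ 3: {1,2,3,4,5,6,7}  [accepting]
'b' @ 4: {1,2,3,4,5,6,7}  [accepting]
'b' @ 5: {1,2,3,4,5,6,7}  [accepting]
'b' @ 6: {1,2,3,4,5,6,7}  [accepting]
'b' @ 7: {1,2,3,4,5,6,7}  [accepting]
'a' @ 8: {}  — no active states
rest 'baa' ignored (set empty)
end set {} — state 5 not in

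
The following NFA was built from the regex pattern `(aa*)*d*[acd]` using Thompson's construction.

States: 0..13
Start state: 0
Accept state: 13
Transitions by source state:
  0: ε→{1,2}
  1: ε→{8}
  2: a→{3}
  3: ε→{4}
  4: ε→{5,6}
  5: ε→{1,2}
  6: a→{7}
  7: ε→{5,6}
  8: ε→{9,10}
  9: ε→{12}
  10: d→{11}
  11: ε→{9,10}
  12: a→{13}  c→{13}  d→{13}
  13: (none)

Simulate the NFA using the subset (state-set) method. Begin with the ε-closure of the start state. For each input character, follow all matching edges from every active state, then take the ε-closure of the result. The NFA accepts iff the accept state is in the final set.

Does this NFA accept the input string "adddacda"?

S₀ = ε-closure({0}) = {0,1,2,8,9,10,12}
'a' @ 1: {1,2,3,4,5,6,8,9,10,12,13}  ✓accept
'd' @ 2: {9,10,11,12,13}  ✓accept
'd' @ 3: {9,10,11,12,13}  ✓accept
'd' @ 4: {9,10,11,12,13}  ✓accept
'a' @ 5: {13}  ✓accept
'c' @ 6: {}  — dead — no transitions
rest 'da' ignored (set empty)
end set {} — state 13 not in

Answer: REJECT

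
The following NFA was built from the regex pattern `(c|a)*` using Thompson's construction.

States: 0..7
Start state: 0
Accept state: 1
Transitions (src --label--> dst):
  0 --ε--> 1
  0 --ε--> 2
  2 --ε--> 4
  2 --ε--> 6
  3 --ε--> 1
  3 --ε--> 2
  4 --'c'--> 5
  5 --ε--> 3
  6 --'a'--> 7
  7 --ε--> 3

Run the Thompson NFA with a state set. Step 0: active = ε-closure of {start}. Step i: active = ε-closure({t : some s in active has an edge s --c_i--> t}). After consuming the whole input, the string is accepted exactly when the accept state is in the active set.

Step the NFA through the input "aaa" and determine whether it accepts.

start: ε-closure({0}) = {0,1,2,4,6}
'a' @ 1: {1,2,3,4,6,7}  ✓accept
'a' @ 2: {1,2,3,4,6,7}  ✓accept
'a' @ 3: {1,2,3,4,6,7}  ✓accept
after full input: {1,2,3,4,6,7}  (accept=1 in)

Answer: ACCEPT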